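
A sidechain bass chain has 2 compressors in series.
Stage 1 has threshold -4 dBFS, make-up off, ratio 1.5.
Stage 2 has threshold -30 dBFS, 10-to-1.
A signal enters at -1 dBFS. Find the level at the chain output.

-27.2 dBFS

Stage 1: overshoot 3 dB → 3/1.5 = 2 dB → -2 dBFS.
Stage 2: 28 dB above -30 dBFS, reduced 10:1 to 2.8 dB above → -27.2 dBFS.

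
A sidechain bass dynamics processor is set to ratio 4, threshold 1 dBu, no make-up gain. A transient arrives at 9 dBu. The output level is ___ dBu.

3 dBu

9 dBu sits 8 dB over threshold.
4:1 compression reduces that to 8/4 = 2 dB over.
That puts the output at 3 dBu.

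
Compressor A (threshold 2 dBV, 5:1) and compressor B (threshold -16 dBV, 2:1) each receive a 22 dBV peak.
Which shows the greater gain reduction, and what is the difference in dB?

A: 20 dB over, compressed to 4 dB over, so 16 dB of GR.
B: 38 dB over, compressed to 19 dB over, so 19 dB of GR.
B applies 3 dB more gain reduction.

B, by 3 dB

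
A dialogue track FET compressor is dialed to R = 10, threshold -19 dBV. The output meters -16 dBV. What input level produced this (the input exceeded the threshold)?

11 dBV

The compressed level sits -16 − (-19) = 3 dB over threshold.
Undo the ratio: input overshoot = 3 × 10 = 30 dB, giving input = 11 dBV.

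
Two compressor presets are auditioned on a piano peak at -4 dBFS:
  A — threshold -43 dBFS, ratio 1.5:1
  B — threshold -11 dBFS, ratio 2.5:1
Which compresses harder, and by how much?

A: overshoot 39 dB → output overshoot 26 dB → GR 13 dB.
B: overshoot 7 dB → output overshoot 2.8 dB → GR 4.2 dB.
Difference: 8.8 dB in favour of A.

A, by 8.8 dB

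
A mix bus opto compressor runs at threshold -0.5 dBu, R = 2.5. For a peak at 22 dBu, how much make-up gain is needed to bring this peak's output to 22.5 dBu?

14 dB

Without make-up, output = threshold + overshoot/2.5 = -0.5 + 9 = 8.5 dBu.
Gap to target: 14 dB.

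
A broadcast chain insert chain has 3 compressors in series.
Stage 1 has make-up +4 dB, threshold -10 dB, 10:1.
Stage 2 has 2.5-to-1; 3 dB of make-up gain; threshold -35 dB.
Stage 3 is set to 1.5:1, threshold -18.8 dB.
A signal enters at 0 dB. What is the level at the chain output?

-20 dB

Stage 1: overshoot 10 dB → 10/10 = 1 dB → -9 dB; +4 dB make-up → -5 dB.
Stage 2: overshoot 30 dB → 30/2.5 = 12 dB → -23 dB; +3 dB make-up → -20 dB.
Stage 3: -20 dB is at or below the -18.8 dB threshold — no compression; output -20 dB.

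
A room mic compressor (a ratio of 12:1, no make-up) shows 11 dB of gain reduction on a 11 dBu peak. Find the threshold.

-1 dBu

Gain reduction = 11 − 0 = 11 dB; output overshoot = GR / (R − 1) = 11 / 11 = 1 dB.
Threshold = output − output overshoot = 0 − 1 = -1 dBu.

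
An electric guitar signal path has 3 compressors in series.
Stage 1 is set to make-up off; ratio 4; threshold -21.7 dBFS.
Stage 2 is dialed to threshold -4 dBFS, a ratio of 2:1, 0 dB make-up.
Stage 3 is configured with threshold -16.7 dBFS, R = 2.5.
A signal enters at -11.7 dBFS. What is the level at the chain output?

Stage 1: overshoot 10 dB → 10/4 = 2.5 dB → -19.2 dBFS.
Stage 2: -19.2 dBFS is at or below the -4 dBFS threshold — no compression; output -19.2 dBFS.
Stage 3: -19.2 dBFS ≤ -16.7 dBFS, so stage 3 doesn't engage; output -19.2 dBFS.

-19.2 dBFS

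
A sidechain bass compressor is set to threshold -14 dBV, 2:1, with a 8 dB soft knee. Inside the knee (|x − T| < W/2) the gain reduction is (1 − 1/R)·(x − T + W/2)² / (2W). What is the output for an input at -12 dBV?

-13.125 dBV

x − T + W/2 = -12 − (-14) + 4 = 6.
GR = (1 − 1/2) × 6² / 16 = 0.5 × 36 / 16 = 1.125 dB.
Output = -12 − 1.125 = -13.125 dBV.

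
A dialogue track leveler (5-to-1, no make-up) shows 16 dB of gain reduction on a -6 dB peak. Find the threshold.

Input is 20 dB above T (since output overshoot × R = input overshoot: (-22 − T)·5 = -6 − T gives T = -26 dB).
Check: -26 + (-6 − (-26))/5 = -26 + 4 = -22 dB. ✓

-26 dB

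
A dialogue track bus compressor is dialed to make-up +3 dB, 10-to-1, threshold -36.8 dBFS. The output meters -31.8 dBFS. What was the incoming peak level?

Before make-up, the level was -31.8 − 3 = -34.8 dBFS.
That's 2 dB above the -36.8 dBFS threshold.
Input overshoot = R × output overshoot = 20 dB → input = -36.8 + 20 = -16.8 dBFS.

-16.8 dBFS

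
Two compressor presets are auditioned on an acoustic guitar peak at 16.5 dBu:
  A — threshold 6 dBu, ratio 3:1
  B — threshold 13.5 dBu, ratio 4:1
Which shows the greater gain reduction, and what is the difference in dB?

A: overshoot 10.5 dB → output overshoot 3.5 dB → GR 7 dB.
B: overshoot 3 dB → output overshoot 0.75 dB → GR 2.25 dB.
Difference: 4.75 dB in favour of A.

A, by 4.75 dB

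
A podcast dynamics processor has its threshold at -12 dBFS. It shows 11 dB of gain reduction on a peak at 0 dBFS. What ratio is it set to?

Input overshoot = 0 − (-12) = 12 dB.
Output overshoot = 12 − 11 = 1 dB.
Ratio = input overshoot / output overshoot = 12 / 1 = 12.

12:1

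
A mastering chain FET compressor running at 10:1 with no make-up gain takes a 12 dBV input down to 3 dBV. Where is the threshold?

2 dBV

Let T be the threshold. Output overshoot = (input overshoot)/R, so 3 − T = (12 − T)/10.
10·(3 − T) = 12 − T → 9·T = 30 − 12 = 18.
T = 18/9 = 2 dBV.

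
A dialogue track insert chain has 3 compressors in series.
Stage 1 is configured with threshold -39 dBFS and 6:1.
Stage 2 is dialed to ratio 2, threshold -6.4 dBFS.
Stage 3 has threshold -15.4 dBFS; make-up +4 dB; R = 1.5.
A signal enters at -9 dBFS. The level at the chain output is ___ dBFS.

-30 dBFS

Stage 1: 30 dB above -39 dBFS, reduced 6:1 to 5 dB above → -34 dBFS.
Stage 2: -34 dBFS ≤ -6.4 dBFS, so stage 2 doesn't engage; output -34 dBFS.
Stage 3: below threshold (-34 ≤ -15.4); passes unchanged; make-up brings it to -30 dBFS.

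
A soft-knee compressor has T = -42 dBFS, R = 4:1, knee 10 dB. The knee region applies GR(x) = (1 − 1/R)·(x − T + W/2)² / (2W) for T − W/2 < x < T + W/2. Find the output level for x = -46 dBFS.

x − T + W/2 = -46 − (-42) + 5 = 1.
GR = (1 − 1/4) × 1² / 20 = 0.75 × 1 / 20 = 0.0375 dB.
Output = -46 − 0.0375 = -46.0375 dBFS.

-46.0375 dBFS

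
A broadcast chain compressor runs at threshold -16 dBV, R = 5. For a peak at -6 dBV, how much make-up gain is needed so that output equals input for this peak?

8 dB

Overshoot 10 dB → 10/5 = 2 dB after compression, so the compressed level is -16 + 2 = -14 dBV.
Make-up = target − compressed = -6 − (-14) = 8 dB.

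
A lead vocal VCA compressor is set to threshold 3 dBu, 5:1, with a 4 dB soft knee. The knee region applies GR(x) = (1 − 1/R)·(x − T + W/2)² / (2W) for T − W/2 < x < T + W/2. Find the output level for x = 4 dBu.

x − T + W/2 = 4 − 3 + 2 = 3.
GR = (1 − 1/5) × 3² / 8 = 0.8 × 9 / 8 = 0.9 dB.
Output = 4 − 0.9 = 3.1 dBu.

3.1 dBu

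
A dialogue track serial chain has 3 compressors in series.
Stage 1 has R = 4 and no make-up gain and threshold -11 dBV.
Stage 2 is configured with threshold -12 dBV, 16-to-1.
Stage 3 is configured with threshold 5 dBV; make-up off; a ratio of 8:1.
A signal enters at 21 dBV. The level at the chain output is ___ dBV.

Stage 1: overshoot 32 dB → 32/4 = 8 dB → -3 dBV.
Stage 2: -3 dBV is 9 dB over -12 dBV; at 16:1 that becomes 0.5625 dB over, giving -11.4375 dBV.
Stage 3: -11.4375 dBV ≤ 5 dBV, so stage 3 doesn't engage; output -11.4375 dBV.

-11.4375 dBV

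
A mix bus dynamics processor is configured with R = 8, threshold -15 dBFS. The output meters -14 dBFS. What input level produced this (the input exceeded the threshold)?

-7 dBFS

The compressed level sits -14 − (-15) = 1 dB over threshold.
Input overshoot = R × output overshoot = 8 dB → input = -15 + 8 = -7 dBFS.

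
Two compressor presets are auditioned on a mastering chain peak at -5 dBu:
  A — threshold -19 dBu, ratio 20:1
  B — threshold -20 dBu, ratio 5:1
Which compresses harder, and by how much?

A, by 1.3 dB

A: GR = 14 − 14/20 = 13.3 dB.
B: GR = 15 − 15/5 = 12 dB.
A applies 1.3 dB more gain reduction.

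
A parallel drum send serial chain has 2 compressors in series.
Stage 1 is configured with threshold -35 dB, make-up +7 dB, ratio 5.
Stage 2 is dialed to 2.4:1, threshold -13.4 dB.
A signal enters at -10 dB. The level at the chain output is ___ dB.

Stage 1: 25 dB above -35 dB, reduced 5:1 to 5 dB above → -30 dB; +7 dB make-up → -23 dB.
Stage 2: below threshold (-23 ≤ -13.4); passes unchanged; output -23 dB.

-23 dB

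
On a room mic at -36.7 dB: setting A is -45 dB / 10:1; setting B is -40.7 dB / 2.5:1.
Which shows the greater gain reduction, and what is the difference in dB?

A, by 5.07 dB

A: 8.3 dB over, compressed to 0.83 dB over, so 7.47 dB of GR.
B: 4 dB over, compressed to 1.6 dB over, so 2.4 dB of GR.
A reduces 5.07 dB more.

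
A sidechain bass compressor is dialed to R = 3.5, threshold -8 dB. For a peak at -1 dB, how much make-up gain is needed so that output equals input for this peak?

5 dB

The peak compresses to -8 + 7/3.5 = -6 dB.
To reach -1 dB requires -1 − (-6) = 5 dB of make-up.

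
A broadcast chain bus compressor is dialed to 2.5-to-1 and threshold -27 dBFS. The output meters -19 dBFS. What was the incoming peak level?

-7 dBFS

The compressed level sits -19 − (-27) = 8 dB over threshold.
Before 2.5:1 compression the overshoot was 8 × 2.5 = 20 dB, so input = -27 + 20 = -7 dBFS.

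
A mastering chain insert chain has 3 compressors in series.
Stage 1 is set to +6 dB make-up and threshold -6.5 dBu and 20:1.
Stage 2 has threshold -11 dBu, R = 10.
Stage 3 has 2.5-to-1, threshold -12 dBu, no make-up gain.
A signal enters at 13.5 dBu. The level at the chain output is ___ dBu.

Stage 1: overshoot 20 dB → 20/20 = 1 dB → -5.5 dBu; +6 dB make-up → 0.5 dBu.
Stage 2: 0.5 dBu is 11.5 dB over -11 dBu; at 10:1 that becomes 1.15 dB over, giving -9.85 dBu.
Stage 3: overshoot 2.15 dB → 2.15/2.5 = 0.86 dB → -11.14 dBu.

-11.14 dBu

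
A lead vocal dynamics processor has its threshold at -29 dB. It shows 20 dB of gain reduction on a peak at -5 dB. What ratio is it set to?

Input overshoot = -5 − (-29) = 24 dB.
Output overshoot = 24 − 20 = 4 dB.
Ratio = input overshoot / output overshoot = 24 / 4 = 6.

6:1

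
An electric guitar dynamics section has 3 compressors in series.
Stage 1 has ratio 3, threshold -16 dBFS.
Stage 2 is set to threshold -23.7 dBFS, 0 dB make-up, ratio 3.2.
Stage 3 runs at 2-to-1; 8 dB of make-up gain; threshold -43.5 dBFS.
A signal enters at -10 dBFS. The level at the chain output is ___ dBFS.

Stage 1: 6 dB above -16 dBFS, reduced 3:1 to 2 dB above → -14 dBFS.
Stage 2: 9.7 dB above -23.7 dBFS, reduced 3.2:1 to 3.03125 dB above → -20.66875 dBFS.
Stage 3: -20.66875 dBFS is 22.83125 dB over -43.5 dBFS; at 2:1 that becomes 11.415625 dB over, giving -32.084375 dBFS; +8 dB make-up → -24.084375 dBFS.

-24.084375 dBFS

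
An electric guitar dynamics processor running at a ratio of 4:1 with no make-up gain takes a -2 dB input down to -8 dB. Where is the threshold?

-10 dB

Gain reduction = -2 − (-8) = 6 dB; output overshoot = GR / (R − 1) = 6 / 3 = 2 dB.
Threshold = output − output overshoot = -8 − 2 = -10 dB.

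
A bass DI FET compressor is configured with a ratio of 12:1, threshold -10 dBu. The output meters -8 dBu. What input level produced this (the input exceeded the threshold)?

14 dBu

That's 2 dB above the -10 dBu threshold.
Before 12:1 compression the overshoot was 2 × 12 = 24 dB, so input = -10 + 24 = 14 dBu.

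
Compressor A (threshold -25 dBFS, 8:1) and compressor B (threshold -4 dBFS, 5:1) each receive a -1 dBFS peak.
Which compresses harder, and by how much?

A, by 18.6 dB

A: 24 dB over, compressed to 3 dB over, so 21 dB of GR.
B: 3 dB over, compressed to 0.6 dB over, so 2.4 dB of GR.
Difference: 18.6 dB in favour of A.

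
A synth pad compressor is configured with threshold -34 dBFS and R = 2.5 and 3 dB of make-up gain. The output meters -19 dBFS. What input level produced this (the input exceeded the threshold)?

Before make-up, the level was -19 − 3 = -22 dBFS.
Post-compression overshoot = -22 − (-34) = 12 dB.
Before 2.5:1 compression the overshoot was 12 × 2.5 = 30 dB, so input = -34 + 30 = -4 dBFS.

-4 dBFS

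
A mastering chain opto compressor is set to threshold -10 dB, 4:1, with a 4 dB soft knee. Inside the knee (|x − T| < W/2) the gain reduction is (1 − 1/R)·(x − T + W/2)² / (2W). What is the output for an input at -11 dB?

-11.09375 dB

x − T + W/2 = -11 − (-10) + 2 = 1.
GR = (1 − 1/4) × 1² / 8 = 0.75 × 1 / 8 = 0.09375 dB.
Output = -11 − 0.09375 = -11.09375 dB.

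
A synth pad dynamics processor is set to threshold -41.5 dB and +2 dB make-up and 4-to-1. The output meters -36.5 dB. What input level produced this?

-29.5 dB

Remove make-up: -36.5 − 2 = -38.5 dB.
Post-compression overshoot = -38.5 − (-41.5) = 3 dB.
Undo the ratio: input overshoot = 3 × 4 = 12 dB, giving input = -29.5 dB.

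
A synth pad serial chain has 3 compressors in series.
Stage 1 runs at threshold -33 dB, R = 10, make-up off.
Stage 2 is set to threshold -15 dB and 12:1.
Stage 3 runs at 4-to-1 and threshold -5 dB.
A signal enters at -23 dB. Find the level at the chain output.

-32 dB

Stage 1: -23 dB is 10 dB over -33 dB; at 10:1 that becomes 1 dB over, giving -32 dB.
Stage 2: -32 dB ≤ -15 dB, so stage 2 doesn't engage; output -32 dB.
Stage 3: -32 dB ≤ -5 dB, so stage 3 doesn't engage; output -32 dB.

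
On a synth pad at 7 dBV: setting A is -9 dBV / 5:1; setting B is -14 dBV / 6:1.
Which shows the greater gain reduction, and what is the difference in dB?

A: 16 dB over, compressed to 3.2 dB over, so 12.8 dB of GR.
B: 21 dB over, compressed to 3.5 dB over, so 17.5 dB of GR.
B reduces 4.7 dB more.

B, by 4.7 dB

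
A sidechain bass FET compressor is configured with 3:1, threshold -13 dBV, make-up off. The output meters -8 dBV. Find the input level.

The compressed level sits -8 − (-13) = 5 dB over threshold.
Input overshoot = R × output overshoot = 15 dB → input = -13 + 15 = 2 dBV.

2 dBV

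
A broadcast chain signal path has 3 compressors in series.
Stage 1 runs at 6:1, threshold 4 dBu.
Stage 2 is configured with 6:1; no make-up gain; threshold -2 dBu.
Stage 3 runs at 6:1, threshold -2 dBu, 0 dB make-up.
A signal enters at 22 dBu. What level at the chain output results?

Stage 1: 22 dBu is 18 dB over 4 dBu; at 6:1 that becomes 3 dB over, giving 7 dBu.
Stage 2: 7 dBu is 9 dB over -2 dBu; at 6:1 that becomes 1.5 dB over, giving -0.5 dBu.
Stage 3: -0.5 dBu is 1.5 dB over -2 dBu; at 6:1 that becomes 0.25 dB over, giving -1.75 dBu.

-1.75 dBu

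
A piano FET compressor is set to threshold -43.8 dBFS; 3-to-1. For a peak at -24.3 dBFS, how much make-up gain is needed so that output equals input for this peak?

The peak compresses to -43.8 + 19.5/3 = -37.3 dBFS.
To reach -24.3 dBFS requires -24.3 − (-37.3) = 13 dB of make-up.

13 dB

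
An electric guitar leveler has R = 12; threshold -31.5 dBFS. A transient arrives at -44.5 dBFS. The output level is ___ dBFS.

-44.5 dBFS is 13 dB below the -31.5 dBFS threshold, so no gain reduction is applied.
Output = input = -44.5 dBFS.

-44.5 dBFS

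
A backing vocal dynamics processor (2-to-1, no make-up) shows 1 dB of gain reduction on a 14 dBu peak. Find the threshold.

Gain reduction = 14 − 13 = 1 dB; output overshoot = GR / (R − 1) = 1 / 1 = 1 dB.
Threshold = output − output overshoot = 13 − 1 = 12 dBu.

12 dBu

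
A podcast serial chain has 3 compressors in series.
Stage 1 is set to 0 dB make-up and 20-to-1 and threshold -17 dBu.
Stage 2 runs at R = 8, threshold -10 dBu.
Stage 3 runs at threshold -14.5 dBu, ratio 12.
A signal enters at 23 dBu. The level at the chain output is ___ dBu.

-15 dBu

Stage 1: overshoot 40 dB → 40/20 = 2 dB → -15 dBu.
Stage 2: below threshold (-15 ≤ -10); passes unchanged; output -15 dBu.
Stage 3: below threshold (-15 ≤ -14.5); passes unchanged; output -15 dBu.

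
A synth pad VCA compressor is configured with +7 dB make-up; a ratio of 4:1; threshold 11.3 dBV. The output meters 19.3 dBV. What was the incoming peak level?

15.3 dBV

Before make-up, the level was 19.3 − 7 = 12.3 dBV.
Post-compression overshoot = 12.3 − 11.3 = 1 dB.
Input overshoot = R × output overshoot = 4 dB → input = 11.3 + 4 = 15.3 dBV.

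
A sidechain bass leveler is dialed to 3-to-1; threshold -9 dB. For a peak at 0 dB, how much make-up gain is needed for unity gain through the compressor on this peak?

Without make-up, output = threshold + overshoot/3 = -9 + 3 = -6 dB.
Gap to target: 6 dB.

6 dB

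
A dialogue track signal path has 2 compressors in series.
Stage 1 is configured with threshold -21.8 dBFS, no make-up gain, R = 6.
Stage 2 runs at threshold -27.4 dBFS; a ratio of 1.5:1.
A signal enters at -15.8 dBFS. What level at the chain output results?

Stage 1: -15.8 dBFS is 6 dB over -21.8 dBFS; at 6:1 that becomes 1 dB over, giving -20.8 dBFS.
Stage 2: -20.8 dBFS is 6.6 dB over -27.4 dBFS; at 1.5:1 that becomes 4.4 dB over, giving -23 dBFS.

-23 dBFS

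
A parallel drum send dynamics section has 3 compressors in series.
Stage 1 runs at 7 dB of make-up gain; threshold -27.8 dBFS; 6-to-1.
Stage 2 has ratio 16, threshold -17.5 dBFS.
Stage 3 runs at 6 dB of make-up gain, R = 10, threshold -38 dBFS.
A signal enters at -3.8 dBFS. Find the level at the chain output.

Stage 1: 24 dB above -27.8 dBFS, reduced 6:1 to 4 dB above → -23.8 dBFS; +7 dB make-up → -16.8 dBFS.
Stage 2: -16.8 dBFS is 0.7 dB over -17.5 dBFS; at 16:1 that becomes 0.04375 dB over, giving -17.45625 dBFS.
Stage 3: overshoot 20.54375 dB → 20.54375/10 = 2.054375 dB → -35.945625 dBFS; +6 dB make-up → -29.945625 dBFS.

-29.945625 dBFS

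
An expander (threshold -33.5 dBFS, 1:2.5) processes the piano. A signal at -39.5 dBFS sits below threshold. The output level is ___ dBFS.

Below threshold, a 1:2.5 expander applies gain = (2.5−1)×(T − x) of attenuation.
(2.5−1) × 6 = 9 dB, so output = -39.5 − 9 = -48.5 dBFS.

-48.5 dBFS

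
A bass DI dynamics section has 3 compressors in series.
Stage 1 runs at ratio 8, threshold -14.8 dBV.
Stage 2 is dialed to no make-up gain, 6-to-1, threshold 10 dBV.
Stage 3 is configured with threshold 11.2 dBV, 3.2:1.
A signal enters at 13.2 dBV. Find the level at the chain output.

Stage 1: 13.2 dBV is 28 dB over -14.8 dBV; at 8:1 that becomes 3.5 dB over, giving -11.3 dBV.
Stage 2: -11.3 dBV ≤ 10 dBV, so stage 2 doesn't engage; output -11.3 dBV.
Stage 3: below threshold (-11.3 ≤ 11.2); passes unchanged; output -11.3 dBV.

-11.3 dBV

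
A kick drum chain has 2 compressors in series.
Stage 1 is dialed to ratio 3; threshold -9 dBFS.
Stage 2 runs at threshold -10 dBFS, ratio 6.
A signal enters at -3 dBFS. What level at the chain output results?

Stage 1: -3 dBFS is 6 dB over -9 dBFS; at 3:1 that becomes 2 dB over, giving -7 dBFS.
Stage 2: -7 dBFS is 3 dB over -10 dBFS; at 6:1 that becomes 0.5 dB over, giving -9.5 dBFS.

-9.5 dBFS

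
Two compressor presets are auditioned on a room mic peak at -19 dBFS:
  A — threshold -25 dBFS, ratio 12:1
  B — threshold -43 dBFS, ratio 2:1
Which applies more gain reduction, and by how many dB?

A: GR = 6 − 6/12 = 5.5 dB.
B: GR = 24 − 24/2 = 12 dB.
B applies 6.5 dB more gain reduction.

B, by 6.5 dB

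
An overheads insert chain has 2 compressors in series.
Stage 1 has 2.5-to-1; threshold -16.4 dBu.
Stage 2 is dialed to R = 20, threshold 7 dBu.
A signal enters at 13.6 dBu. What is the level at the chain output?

-4.4 dBu

Stage 1: overshoot 30 dB → 30/2.5 = 12 dB → -4.4 dBu.
Stage 2: -4.4 dBu is at or below the 7 dBu threshold — no compression; output -4.4 dBu.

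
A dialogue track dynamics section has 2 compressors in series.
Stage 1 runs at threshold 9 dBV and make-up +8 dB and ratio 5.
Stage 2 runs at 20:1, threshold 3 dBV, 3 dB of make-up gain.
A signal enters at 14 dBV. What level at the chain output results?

6.75 dBV

Stage 1: 5 dB above 9 dBV, reduced 5:1 to 1 dB above → 10 dBV; +8 dB make-up → 18 dBV.
Stage 2: overshoot 15 dB → 15/20 = 0.75 dB → 3.75 dBV; +3 dB make-up → 6.75 dBV.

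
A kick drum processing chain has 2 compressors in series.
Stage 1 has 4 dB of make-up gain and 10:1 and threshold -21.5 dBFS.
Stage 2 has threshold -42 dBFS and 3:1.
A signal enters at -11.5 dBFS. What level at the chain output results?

-33.5 dBFS

Stage 1: -11.5 dBFS is 10 dB over -21.5 dBFS; at 10:1 that becomes 1 dB over, giving -20.5 dBFS; +4 dB make-up → -16.5 dBFS.
Stage 2: 25.5 dB above -42 dBFS, reduced 3:1 to 8.5 dB above → -33.5 dBFS.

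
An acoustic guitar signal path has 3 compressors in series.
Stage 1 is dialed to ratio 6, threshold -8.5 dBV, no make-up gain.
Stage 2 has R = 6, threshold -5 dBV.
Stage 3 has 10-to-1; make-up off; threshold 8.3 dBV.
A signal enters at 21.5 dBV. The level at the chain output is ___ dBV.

Stage 1: overshoot 30 dB → 30/6 = 5 dB → -3.5 dBV.
Stage 2: 1.5 dB above -5 dBV, reduced 6:1 to 0.25 dB above → -4.75 dBV.
Stage 3: -4.75 dBV is at or below the 8.3 dBV threshold — no compression; output -4.75 dBV.

-4.75 dBV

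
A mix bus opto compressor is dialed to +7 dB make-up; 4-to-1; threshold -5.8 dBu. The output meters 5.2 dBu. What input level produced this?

10.2 dBu

Remove make-up: 5.2 − 7 = -1.8 dBu.
That's 4 dB above the -5.8 dBu threshold.
Undo the ratio: input overshoot = 4 × 4 = 16 dB, giving input = 10.2 dBu.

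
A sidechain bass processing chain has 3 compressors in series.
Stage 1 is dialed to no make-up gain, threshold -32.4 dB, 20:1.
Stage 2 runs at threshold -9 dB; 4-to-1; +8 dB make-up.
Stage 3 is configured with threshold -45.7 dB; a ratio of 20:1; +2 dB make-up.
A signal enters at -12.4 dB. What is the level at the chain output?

Stage 1: overshoot 20 dB → 20/20 = 1 dB → -31.4 dB.
Stage 2: -31.4 dB is at or below the -9 dB threshold — no compression; make-up brings it to -23.4 dB.
Stage 3: 22.3 dB above -45.7 dB, reduced 20:1 to 1.115 dB above → -44.585 dB; +2 dB make-up → -42.585 dB.

-42.585 dB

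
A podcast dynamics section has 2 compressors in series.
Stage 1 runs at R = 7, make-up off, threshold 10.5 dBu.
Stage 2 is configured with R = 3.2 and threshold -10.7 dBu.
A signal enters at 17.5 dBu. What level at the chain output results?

-3.7625 dBu

Stage 1: overshoot 7 dB → 7/7 = 1 dB → 11.5 dBu.
Stage 2: 11.5 dBu is 22.2 dB over -10.7 dBu; at 3.2:1 that becomes 6.9375 dB over, giving -3.7625 dBu.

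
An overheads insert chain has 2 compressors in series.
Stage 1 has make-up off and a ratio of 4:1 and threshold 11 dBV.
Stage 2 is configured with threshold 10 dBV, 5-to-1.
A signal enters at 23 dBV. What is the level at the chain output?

10.8 dBV

Stage 1: 23 dBV is 12 dB over 11 dBV; at 4:1 that becomes 3 dB over, giving 14 dBV.
Stage 2: 14 dBV is 4 dB over 10 dBV; at 5:1 that becomes 0.8 dB over, giving 10.8 dBV.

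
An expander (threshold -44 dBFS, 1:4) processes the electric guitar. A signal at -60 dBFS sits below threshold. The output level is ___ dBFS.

Below threshold, a 1:4 expander applies gain = (4−1)×(T − x) of attenuation.
(4−1) × 16 = 48 dB, so output = -60 − 48 = -108 dBFS.

-108 dBFS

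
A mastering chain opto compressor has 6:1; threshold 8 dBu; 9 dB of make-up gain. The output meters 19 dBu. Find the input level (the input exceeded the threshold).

20 dBu

Remove make-up: 19 − 9 = 10 dBu.
Post-compression overshoot = 10 − 8 = 2 dB.
Before 6:1 compression the overshoot was 2 × 6 = 12 dB, so input = 8 + 12 = 20 dBu.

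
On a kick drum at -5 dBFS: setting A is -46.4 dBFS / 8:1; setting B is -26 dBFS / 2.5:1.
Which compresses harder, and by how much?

A, by 23.625 dB

A: overshoot 41.4 dB → output overshoot 5.175 dB → GR 36.225 dB.
B: overshoot 21 dB → output overshoot 8.4 dB → GR 12.6 dB.
A reduces 23.625 dB more.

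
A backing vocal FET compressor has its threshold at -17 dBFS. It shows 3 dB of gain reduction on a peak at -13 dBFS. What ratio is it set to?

4:1

Input overshoot = -13 − (-17) = 4 dB.
Output overshoot = 4 − 3 = 1 dB.
Ratio = input overshoot / output overshoot = 4 / 1 = 4.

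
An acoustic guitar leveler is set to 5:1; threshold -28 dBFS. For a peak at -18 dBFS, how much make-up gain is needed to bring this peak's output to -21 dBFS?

The peak compresses to -28 + 10/5 = -26 dBFS.
To reach -21 dBFS requires -21 − (-26) = 5 dB of make-up.

5 dB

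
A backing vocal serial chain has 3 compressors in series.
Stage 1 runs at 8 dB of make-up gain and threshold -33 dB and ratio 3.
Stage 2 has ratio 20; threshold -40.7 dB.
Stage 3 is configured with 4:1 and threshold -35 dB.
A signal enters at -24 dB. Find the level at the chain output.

Stage 1: -24 dB is 9 dB over -33 dB; at 3:1 that becomes 3 dB over, giving -30 dB; +8 dB make-up → -22 dB.
Stage 2: -22 dB is 18.7 dB over -40.7 dB; at 20:1 that becomes 0.935 dB over, giving -39.765 dB.
Stage 3: -39.765 dB ≤ -35 dB, so stage 3 doesn't engage; output -39.765 dB.

-39.765 dB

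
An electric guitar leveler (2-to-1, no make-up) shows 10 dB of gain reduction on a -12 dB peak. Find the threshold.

Let T be the threshold. Output overshoot = (input overshoot)/R, so -22 − T = (-12 − T)/2.
2·(-22 − T) = -12 − T → 1·T = -44 − (-12) = -32.
T = -32/1 = -32 dB.

-32 dB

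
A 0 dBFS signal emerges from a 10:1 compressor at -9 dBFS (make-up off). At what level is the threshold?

Input is 10 dB above T (since output overshoot × R = input overshoot: (-9 − T)·10 = 0 − T gives T = -10 dBFS).
Check: -10 + (0 − (-10))/10 = -10 + 1 = -9 dBFS. ✓

-10 dBFS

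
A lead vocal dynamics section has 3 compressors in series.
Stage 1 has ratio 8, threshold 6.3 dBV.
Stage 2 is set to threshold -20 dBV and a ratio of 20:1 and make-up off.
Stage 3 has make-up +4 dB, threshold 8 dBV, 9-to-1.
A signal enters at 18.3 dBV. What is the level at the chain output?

-14.61 dBV

Stage 1: 18.3 dBV is 12 dB over 6.3 dBV; at 8:1 that becomes 1.5 dB over, giving 7.8 dBV.
Stage 2: 7.8 dBV is 27.8 dB over -20 dBV; at 20:1 that becomes 1.39 dB over, giving -18.61 dBV.
Stage 3: -18.61 dBV is at or below the 8 dBV threshold — no compression; make-up brings it to -14.61 dBV.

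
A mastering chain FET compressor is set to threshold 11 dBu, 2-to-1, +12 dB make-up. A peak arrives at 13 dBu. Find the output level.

24 dBu

The input is 2 dB above the 11 dBu threshold.
At 2:1 the overshoot is divided by 2, leaving 1 dB above threshold.
Output = 11 + 1 = 12 dBu; make-up adds 12 dB, giving 24 dBu.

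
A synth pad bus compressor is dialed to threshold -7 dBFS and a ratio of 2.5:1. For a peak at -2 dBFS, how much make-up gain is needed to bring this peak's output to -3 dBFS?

2 dB

Without make-up, output = threshold + overshoot/2.5 = -7 + 2 = -5 dBFS.
Gap to target: 2 dB.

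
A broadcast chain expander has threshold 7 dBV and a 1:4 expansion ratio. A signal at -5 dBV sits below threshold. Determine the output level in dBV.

Undershoot = 7 − (-5) = 12 dB.
At 1:4, that expands to 48 dB under threshold.
Output = 7 − 48 = -41 dBV.

-41 dBV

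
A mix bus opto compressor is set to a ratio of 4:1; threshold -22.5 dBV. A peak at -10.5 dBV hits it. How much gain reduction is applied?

9 dB

Overshoot = -10.5 − (-22.5) = 12 dB.
At 4:1, output sits 12/4 = 3 dB above threshold.
GR = overshoot in − overshoot out = 12 − 3 = 9 dB.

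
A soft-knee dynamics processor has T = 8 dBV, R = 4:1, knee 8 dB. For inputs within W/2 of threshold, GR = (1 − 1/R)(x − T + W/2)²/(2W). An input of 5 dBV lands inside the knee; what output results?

4.953125 dBV

x − T + W/2 = 5 − 8 + 4 = 1.
GR = (1 − 1/4) × 1² / 16 = 0.75 × 1 / 16 = 0.046875 dB.
Output = 5 − 0.046875 = 4.953125 dBV.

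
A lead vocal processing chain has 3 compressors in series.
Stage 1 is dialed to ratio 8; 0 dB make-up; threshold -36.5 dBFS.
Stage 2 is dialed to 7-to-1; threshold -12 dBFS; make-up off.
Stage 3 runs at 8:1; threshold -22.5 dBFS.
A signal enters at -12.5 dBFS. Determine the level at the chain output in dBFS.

Stage 1: 24 dB above -36.5 dBFS, reduced 8:1 to 3 dB above → -33.5 dBFS.
Stage 2: -33.5 dBFS ≤ -12 dBFS, so stage 2 doesn't engage; output -33.5 dBFS.
Stage 3: below threshold (-33.5 ≤ -22.5); passes unchanged; output -33.5 dBFS.

-33.5 dBFS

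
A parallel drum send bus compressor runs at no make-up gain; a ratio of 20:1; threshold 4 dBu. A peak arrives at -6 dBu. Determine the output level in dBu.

-6 dBu

-6 dBu is 10 dB below the 4 dBu threshold, so no gain reduction is applied.
Output = input = -6 dBu.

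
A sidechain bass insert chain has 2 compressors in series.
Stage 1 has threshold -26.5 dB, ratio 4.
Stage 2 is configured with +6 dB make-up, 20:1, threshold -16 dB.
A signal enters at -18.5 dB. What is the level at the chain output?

Stage 1: -18.5 dB is 8 dB over -26.5 dB; at 4:1 that becomes 2 dB over, giving -24.5 dB.
Stage 2: -24.5 dB ≤ -16 dB, so stage 2 doesn't engage; make-up brings it to -18.5 dB.

-18.5 dB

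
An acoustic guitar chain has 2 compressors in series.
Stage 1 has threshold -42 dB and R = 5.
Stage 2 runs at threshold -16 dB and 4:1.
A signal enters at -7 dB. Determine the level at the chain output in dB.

-35 dB

Stage 1: overshoot 35 dB → 35/5 = 7 dB → -35 dB.
Stage 2: below threshold (-35 ≤ -16); passes unchanged; output -35 dB.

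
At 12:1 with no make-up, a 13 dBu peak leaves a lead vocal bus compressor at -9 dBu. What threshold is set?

Input is 24 dB above T (since output overshoot × R = input overshoot: (-9 − T)·12 = 13 − T gives T = -11 dBu).
Check: -11 + (13 − (-11))/12 = -11 + 2 = -9 dBu. ✓

-11 dBu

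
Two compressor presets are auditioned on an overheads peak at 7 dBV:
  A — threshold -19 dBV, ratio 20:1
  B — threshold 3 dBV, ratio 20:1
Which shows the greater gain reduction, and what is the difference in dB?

A: GR = 26 − 26/20 = 24.7 dB.
B: GR = 4 − 4/20 = 3.8 dB.
A applies 20.9 dB more gain reduction.

A, by 20.9 dB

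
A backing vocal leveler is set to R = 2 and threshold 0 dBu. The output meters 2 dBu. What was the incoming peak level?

4 dBu

The compressed level sits 2 − 0 = 2 dB over threshold.
Input overshoot = R × output overshoot = 4 dB → input = 0 + 4 = 4 dBu.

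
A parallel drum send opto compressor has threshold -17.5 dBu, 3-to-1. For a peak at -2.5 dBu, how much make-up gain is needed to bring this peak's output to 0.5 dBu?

Overshoot 15 dB → 15/3 = 5 dB after compression, so the compressed level is -17.5 + 5 = -12.5 dBu.
Make-up = target − compressed = 0.5 − (-12.5) = 13 dB.

13 dB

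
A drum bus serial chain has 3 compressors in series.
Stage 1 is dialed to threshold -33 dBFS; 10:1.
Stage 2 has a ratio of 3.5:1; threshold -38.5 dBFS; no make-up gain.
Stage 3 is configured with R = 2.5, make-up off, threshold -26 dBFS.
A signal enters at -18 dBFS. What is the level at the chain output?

-36.5 dBFS

Stage 1: -18 dBFS is 15 dB over -33 dBFS; at 10:1 that becomes 1.5 dB over, giving -31.5 dBFS.
Stage 2: -31.5 dBFS is 7 dB over -38.5 dBFS; at 3.5:1 that becomes 2 dB over, giving -36.5 dBFS.
Stage 3: -36.5 dBFS is at or below the -26 dBFS threshold — no compression; output -36.5 dBFS.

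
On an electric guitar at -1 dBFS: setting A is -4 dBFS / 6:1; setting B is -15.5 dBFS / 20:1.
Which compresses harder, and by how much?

A: 3 dB over, compressed to 0.5 dB over, so 2.5 dB of GR.
B: 14.5 dB over, compressed to 0.725 dB over, so 13.775 dB of GR.
Difference: 11.275 dB in favour of B.

B, by 11.275 dB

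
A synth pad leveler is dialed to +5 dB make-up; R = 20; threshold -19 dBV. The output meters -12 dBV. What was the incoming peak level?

21 dBV

Stripping the +5 dB make-up gives -17 dBV at the gain stage.
Post-compression overshoot = -17 − (-19) = 2 dB.
Before 20:1 compression the overshoot was 2 × 20 = 40 dB, so input = -19 + 40 = 21 dBV.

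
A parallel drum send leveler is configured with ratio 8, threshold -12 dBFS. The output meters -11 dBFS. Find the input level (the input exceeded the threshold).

-4 dBFS

Post-compression overshoot = -11 − (-12) = 1 dB.
Input overshoot = R × output overshoot = 8 dB → input = -12 + 8 = -4 dBFS.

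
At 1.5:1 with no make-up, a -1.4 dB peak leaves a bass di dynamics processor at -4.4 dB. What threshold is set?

Gain reduction = -1.4 − (-4.4) = 3 dB; output overshoot = GR / (R − 1) = 3 / 0.5 = 6 dB.
Threshold = output − output overshoot = -4.4 − 6 = -10.4 dB.

-10.4 dB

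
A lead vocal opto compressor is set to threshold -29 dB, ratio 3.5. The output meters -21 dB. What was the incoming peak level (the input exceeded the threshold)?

The compressed level sits -21 − (-29) = 8 dB over threshold.
Input overshoot = R × output overshoot = 28 dB → input = -29 + 28 = -1 dB.

-1 dB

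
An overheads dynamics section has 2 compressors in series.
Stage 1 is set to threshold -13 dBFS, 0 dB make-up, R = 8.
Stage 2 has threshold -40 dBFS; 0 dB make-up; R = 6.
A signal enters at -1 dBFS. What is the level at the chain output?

-35.25 dBFS

Stage 1: overshoot 12 dB → 12/8 = 1.5 dB → -11.5 dBFS.
Stage 2: -11.5 dBFS is 28.5 dB over -40 dBFS; at 6:1 that becomes 4.75 dB over, giving -35.25 dBFS.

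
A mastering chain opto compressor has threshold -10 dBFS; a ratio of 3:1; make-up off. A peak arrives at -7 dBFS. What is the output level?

-9 dBFS

The input is 3 dB above the -10 dBFS threshold.
The 3 dB excess becomes 1 dB after 3:1 reduction.
That puts the output at -9 dBFS.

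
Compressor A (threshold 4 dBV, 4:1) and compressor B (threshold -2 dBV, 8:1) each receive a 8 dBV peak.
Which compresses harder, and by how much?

A: overshoot 4 dB → output overshoot 1 dB → GR 3 dB.
B: overshoot 10 dB → output overshoot 1.25 dB → GR 8.75 dB.
B reduces 5.75 dB more.

B, by 5.75 dB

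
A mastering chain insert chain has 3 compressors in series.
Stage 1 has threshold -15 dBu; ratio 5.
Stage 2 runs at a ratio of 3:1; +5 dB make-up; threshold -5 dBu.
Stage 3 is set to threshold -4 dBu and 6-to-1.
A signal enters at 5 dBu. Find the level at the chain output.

-6 dBu

Stage 1: 20 dB above -15 dBu, reduced 5:1 to 4 dB above → -11 dBu.
Stage 2: -11 dBu is at or below the -5 dBu threshold — no compression; make-up brings it to -6 dBu.
Stage 3: -6 dBu is at or below the -4 dBu threshold — no compression; output -6 dBu.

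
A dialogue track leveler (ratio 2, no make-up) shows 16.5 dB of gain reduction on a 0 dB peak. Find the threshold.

Let T be the threshold. Output overshoot = (input overshoot)/R, so -16.5 − T = (0 − T)/2.
2·(-16.5 − T) = 0 − T → 1·T = -33 − 0 = -33.
T = -33/1 = -33 dB.

-33 dB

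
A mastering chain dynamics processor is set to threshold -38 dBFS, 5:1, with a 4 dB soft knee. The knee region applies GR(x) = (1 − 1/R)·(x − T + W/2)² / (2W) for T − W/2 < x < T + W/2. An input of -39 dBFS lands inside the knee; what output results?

-39.1 dBFS

x − T + W/2 = -39 − (-38) + 2 = 1.
GR = (1 − 1/5) × 1² / 8 = 0.8 × 1 / 8 = 0.1 dB.
Output = -39 − 0.1 = -39.1 dBFS.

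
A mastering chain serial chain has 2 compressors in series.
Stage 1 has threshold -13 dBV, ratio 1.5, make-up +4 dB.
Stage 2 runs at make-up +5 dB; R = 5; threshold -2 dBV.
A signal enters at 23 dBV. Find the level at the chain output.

Stage 1: 36 dB above -13 dBV, reduced 1.5:1 to 24 dB above → 11 dBV; +4 dB make-up → 15 dBV.
Stage 2: 17 dB above -2 dBV, reduced 5:1 to 3.4 dB above → 1.4 dBV; +5 dB make-up → 6.4 dBV.

6.4 dBV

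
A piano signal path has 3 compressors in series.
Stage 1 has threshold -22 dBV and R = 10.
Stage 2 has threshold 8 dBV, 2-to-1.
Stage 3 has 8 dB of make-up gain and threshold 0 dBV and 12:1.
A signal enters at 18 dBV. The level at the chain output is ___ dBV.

-10 dBV

Stage 1: overshoot 40 dB → 40/10 = 4 dB → -18 dBV.
Stage 2: -18 dBV is at or below the 8 dBV threshold — no compression; output -18 dBV.
Stage 3: below threshold (-18 ≤ 0); passes unchanged; make-up brings it to -10 dBV.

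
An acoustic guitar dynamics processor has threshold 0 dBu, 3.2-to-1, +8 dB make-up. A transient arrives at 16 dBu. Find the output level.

13 dBu

16 dBu sits 16 dB over threshold.
The 16 dB excess becomes 5 dB after 3.2:1 reduction.
Output = 0 + 5 = 5 dBu; make-up adds 8 dB, giving 13 dBu.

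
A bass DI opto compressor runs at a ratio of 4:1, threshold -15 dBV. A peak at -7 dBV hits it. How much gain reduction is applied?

6 dB

The signal is 8 dB above threshold.
After 4:1 compression the overshoot becomes 8/4 = 2 dB.
GR = overshoot in − overshoot out = 8 − 2 = 6 dB.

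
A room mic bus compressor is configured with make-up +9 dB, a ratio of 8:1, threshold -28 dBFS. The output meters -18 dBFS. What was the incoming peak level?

-20 dBFS

Remove make-up: -18 − 9 = -27 dBFS.
The compressed level sits -27 − (-28) = 1 dB over threshold.
Before 8:1 compression the overshoot was 1 × 8 = 8 dB, so input = -28 + 8 = -20 dBFS.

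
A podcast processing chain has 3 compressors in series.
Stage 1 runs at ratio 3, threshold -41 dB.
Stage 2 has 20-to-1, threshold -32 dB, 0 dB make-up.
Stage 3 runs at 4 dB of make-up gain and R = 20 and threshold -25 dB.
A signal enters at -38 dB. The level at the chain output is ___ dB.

Stage 1: overshoot 3 dB → 3/3 = 1 dB → -40 dB.
Stage 2: below threshold (-40 ≤ -32); passes unchanged; output -40 dB.
Stage 3: -40 dB ≤ -25 dB, so stage 3 doesn't engage; make-up brings it to -36 dB.

-36 dB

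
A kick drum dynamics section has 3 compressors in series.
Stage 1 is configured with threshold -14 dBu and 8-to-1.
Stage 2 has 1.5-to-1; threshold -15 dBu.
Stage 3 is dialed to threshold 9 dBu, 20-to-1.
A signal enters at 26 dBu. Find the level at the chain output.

-11 dBu

Stage 1: overshoot 40 dB → 40/8 = 5 dB → -9 dBu.
Stage 2: overshoot 6 dB → 6/1.5 = 4 dB → -11 dBu.
Stage 3: -11 dBu is at or below the 9 dBu threshold — no compression; output -11 dBu.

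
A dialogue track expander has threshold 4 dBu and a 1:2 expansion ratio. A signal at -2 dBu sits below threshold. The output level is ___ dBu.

Below threshold, a 1:2 expander applies gain = (2−1)×(T − x) of attenuation.
(2−1) × 6 = 6 dB, so output = -2 − 6 = -8 dBu.

-8 dBu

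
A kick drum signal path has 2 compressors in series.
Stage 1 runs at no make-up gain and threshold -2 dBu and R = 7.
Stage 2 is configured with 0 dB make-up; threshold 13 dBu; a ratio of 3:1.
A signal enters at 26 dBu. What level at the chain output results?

2 dBu

Stage 1: overshoot 28 dB → 28/7 = 4 dB → 2 dBu.
Stage 2: 2 dBu ≤ 13 dBu, so stage 2 doesn't engage; output 2 dBu.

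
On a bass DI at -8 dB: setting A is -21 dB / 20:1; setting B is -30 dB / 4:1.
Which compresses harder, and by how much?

A: 13 dB over, compressed to 0.65 dB over, so 12.35 dB of GR.
B: 22 dB over, compressed to 5.5 dB over, so 16.5 dB of GR.
Difference: 4.15 dB in favour of B.

B, by 4.15 dB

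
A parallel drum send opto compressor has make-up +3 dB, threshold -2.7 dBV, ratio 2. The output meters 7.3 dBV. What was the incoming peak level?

Before make-up, the level was 7.3 − 3 = 4.3 dBV.
Post-compression overshoot = 4.3 − (-2.7) = 7 dB.
Undo the ratio: input overshoot = 7 × 2 = 14 dB, giving input = 11.3 dBV.

11.3 dBV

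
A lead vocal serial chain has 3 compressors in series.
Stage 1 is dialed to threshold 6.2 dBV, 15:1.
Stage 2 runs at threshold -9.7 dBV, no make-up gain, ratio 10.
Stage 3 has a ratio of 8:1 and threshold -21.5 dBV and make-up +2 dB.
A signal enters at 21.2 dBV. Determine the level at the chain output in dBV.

-17.81375 dBV

Stage 1: 15 dB above 6.2 dBV, reduced 15:1 to 1 dB above → 7.2 dBV.
Stage 2: 7.2 dBV is 16.9 dB over -9.7 dBV; at 10:1 that becomes 1.69 dB over, giving -8.01 dBV.
Stage 3: -8.01 dBV is 13.49 dB over -21.5 dBV; at 8:1 that becomes 1.68625 dB over, giving -19.81375 dBV; +2 dB make-up → -17.81375 dBV.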